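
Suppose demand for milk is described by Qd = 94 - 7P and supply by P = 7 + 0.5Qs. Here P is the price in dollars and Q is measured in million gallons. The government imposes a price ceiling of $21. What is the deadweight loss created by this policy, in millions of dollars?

0

Rearranging supply gives Qs = 2P - 14. In a free market, 94 - 7P = 2P - 14 gives the equilibrium P* = 12, Q* = 10.
Since 21 is above P* = 12, the ceiling does not bind and the free-market outcome prevails.
Since the control does not bind, no trades are prevented and deadweight loss is zero.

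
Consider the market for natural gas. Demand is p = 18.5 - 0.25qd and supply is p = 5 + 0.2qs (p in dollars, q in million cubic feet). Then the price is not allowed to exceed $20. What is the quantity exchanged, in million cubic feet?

30

Rearranging demand gives qd = 74 - 4p; rearranging supply gives qs = 5p - 25. Equilibrium: 74 - 4p = 5p - 25, so 99 = 9p and p* = 11, q* = 30.
Since 20 is above p* = 11, the ceiling does not bind and the free-market outcome prevails.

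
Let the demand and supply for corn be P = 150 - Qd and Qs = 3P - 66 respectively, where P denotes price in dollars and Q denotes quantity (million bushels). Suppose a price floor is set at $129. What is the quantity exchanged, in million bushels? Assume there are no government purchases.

Rearranging demand gives Qd = 150 - P. Equilibrium: 150 - P = 3P - 66, so 216 = 4P and P* = 54, Q* = 96.
Because the floor (129) lies above the market-clearing price, it is binding.
At P = 129: Qd = 150 - 129 = 21 and Qs = 3·129 - 66 = 321.
The quantity actually transacted is the short side, demand: 21.

21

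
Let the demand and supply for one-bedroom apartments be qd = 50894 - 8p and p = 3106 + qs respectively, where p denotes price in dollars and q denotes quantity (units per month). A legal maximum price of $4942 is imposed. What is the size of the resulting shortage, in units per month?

9522

Rearranging supply gives qs = p - 3106. Setting quantity demanded equal to quantity supplied, 50894 - 8p = p - 3106, gives p* = 6000 and q* = 2894.
The ceiling of 4942 is below the equilibrium price 6000, so it binds.
At p = 4942: qd = 50894 - 8·4942 = 11358 and qs = 4942 - 3106 = 1836.
Shortage = qd - qs = 11358 - 1836 = 9522.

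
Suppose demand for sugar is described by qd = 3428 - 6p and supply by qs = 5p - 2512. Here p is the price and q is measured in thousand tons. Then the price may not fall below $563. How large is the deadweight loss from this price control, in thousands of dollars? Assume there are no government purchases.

3491.4

Setting quantity demanded equal to quantity supplied, 3428 - 6p = 5p - 2512, gives p* = 540 and q* = 188.
Since 563 > 540, the floor is binding.
At p = 563: qd = 3428 - 6·563 = 50 and qs = 5·563 - 2512 = 303.
Quantity traded falls to 50. At q = 50 the demand price is (3428 - 50)/6 = 563 and the supply price is (2512 + 50)/5 = 512.4.
Deadweight loss = ½ · (563 - 512.4) · (188 - 50) = ½ · 50.6 · 138 = 3491.4.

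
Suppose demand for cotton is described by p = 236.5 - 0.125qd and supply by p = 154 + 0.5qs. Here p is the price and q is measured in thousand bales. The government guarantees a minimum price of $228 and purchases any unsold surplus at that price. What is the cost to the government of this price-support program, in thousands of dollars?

Rearranging demand gives qd = 1892 - 8p; rearranging supply gives qs = 2p - 308. Equilibrium: 1892 - 8p = 2p - 308, so 2200 = 10p and p* = 220, q* = 132.
The floor of 228 is above the equilibrium price 220, so it binds.
At p = 228: qd = 1892 - 8·228 = 68 and qs = 2·228 - 308 = 148.
Surplus = qs - qd = 80.
Government expenditure = surplus × support price = 80 × 228 = 18240.

18240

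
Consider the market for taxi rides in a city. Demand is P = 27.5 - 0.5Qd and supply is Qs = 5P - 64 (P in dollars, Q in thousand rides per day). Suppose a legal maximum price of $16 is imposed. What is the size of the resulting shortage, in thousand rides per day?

7

Rearranging demand gives Qd = 55 - 2P. Without the control the market clears where 55 - 2P = 5P - 64, i.e. P* = 17 and Q* = 21.
Since 16 < 17, the ceiling is binding.
At P = 16: Qd = 55 - 2·16 = 23 and Qs = 5·16 - 64 = 16.
Shortage = Qd - Qs = 23 - 16 = 7.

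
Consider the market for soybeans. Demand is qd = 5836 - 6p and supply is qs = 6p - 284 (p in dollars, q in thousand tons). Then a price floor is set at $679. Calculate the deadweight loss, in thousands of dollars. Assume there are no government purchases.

Setting quantity demanded equal to quantity supplied, 5836 - 6p = 6p - 284, gives p* = 510 and q* = 2776.
Since 679 > 510, the floor is binding.
At p = 679: qd = 5836 - 6·679 = 1762 and qs = 6·679 - 284 = 3790.
Quantity traded falls to 1762. At q = 1762 the demand price is (5836 - 1762)/6 = 679 and the supply price is (284 + 1762)/6 = 341.
Deadweight loss = ½ · (679 - 341) · (2776 - 1762) = ½ · 338 · 1014 = 171366.

171366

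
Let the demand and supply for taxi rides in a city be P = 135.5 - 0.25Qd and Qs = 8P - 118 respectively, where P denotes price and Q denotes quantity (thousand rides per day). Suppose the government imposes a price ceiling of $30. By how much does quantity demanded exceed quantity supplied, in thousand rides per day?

Rearranging demand gives Qd = 542 - 4P. Setting quantity demanded equal to quantity supplied, 542 - 4P = 8P - 118, gives P* = 55 and Q* = 322.
Since 30 < 55, the ceiling is binding.
At P = 30: Qd = 542 - 4·30 = 422 and Qs = 8·30 - 118 = 122.
Shortage = Qd - Qs = 422 - 122 = 300.

300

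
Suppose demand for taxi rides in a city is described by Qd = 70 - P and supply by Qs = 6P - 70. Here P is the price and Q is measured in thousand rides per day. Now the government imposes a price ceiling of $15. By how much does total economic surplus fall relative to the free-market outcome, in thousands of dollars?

Without the control the market clears where 70 - P = 6P - 70, i.e. P* = 20 and Q* = 50.
Since 15 < 20, the ceiling is binding.
At P = 15: Qd = 70 - 15 = 55 and Qs = 6·15 - 70 = 20.
Quantity traded falls to 20. At Q = 20 the demand price is 70 - 20 = 50 and the supply price is (70 + 20)/6 = 15.
Deadweight loss = ½ · (50 - 15) · (50 - 20) = ½ · 35 · 30 = 525.

525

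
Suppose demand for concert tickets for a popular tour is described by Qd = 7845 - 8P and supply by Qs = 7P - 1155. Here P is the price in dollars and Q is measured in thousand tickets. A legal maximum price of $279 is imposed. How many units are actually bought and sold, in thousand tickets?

In a free market, 7845 - 8P = 7P - 1155 gives the equilibrium P* = 600, Q* = 3045.
Because the ceiling (279) lies below the market-clearing price, it is binding.
At P = 279: Qd = 7845 - 8·279 = 5613 and Qs = 7·279 - 1155 = 798.
The quantity actually transacted is the short side, supply: 798.

798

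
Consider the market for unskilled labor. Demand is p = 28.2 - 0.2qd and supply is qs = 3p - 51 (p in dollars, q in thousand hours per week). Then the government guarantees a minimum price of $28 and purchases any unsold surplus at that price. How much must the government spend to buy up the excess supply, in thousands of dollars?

Rearranging demand gives qd = 141 - 5p. In a free market, 141 - 5p = 3p - 51 gives the equilibrium p* = 24, q* = 21.
The floor of 28 is above the equilibrium price 24, so it binds.
At p = 28: qd = 141 - 5·28 = 1 and qs = 3·28 - 51 = 33.
Surplus = qs - qd = 32.
Government expenditure = surplus × support price = 32 × 28 = 896.

896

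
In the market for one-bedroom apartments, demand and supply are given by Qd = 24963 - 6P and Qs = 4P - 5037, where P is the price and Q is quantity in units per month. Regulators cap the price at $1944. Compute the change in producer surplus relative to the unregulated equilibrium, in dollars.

In a free market, 24963 - 6P = 4P - 5037 gives the equilibrium P* = 3000, Q* = 6963.
The ceiling of 1944 is below the equilibrium price 3000, so it binds.
At P = 1944: Qd = 24963 - 6·1944 = 13299 and Qs = 4·1944 - 5037 = 2739.
Producer surplus without the control is ½ · (3000 - 1259.25) · 6963 = 6060421.125.
With the ceiling, producers sell 2739 units at 1944, so PS = ½ · (1944 - 1259.25) · 2739 = 937765.125.
Change in producer surplus = 937765.125 - 6060421.125 = -5122656.

-5122656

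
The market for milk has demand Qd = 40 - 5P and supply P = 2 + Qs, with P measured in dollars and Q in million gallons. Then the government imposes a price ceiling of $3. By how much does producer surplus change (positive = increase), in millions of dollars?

Rearranging supply gives Qs = P - 2. In a free market, 40 - 5P = P - 2 gives the equilibrium P* = 7, Q* = 5.
Since 3 < 7, the ceiling is binding.
At P = 3: Qd = 40 - 5·3 = 25 and Qs = 3 - 2 = 1.
Producer surplus without the control is ½ · (7 - 2) · 5 = 12.5.
With the ceiling, producers sell 1 units at 3, so PS = ½ · (3 - 2) · 1 = 0.5.
Change in producer surplus = 0.5 - 12.5 = -12.

-12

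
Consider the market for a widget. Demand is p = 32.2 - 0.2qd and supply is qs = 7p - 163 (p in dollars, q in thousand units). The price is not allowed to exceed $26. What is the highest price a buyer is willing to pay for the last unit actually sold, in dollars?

Rearranging demand gives qd = 161 - 5p. In a free market, 161 - 5p = 7p - 163 gives the equilibrium p* = 27, q* = 26.
The ceiling of 26 is below the equilibrium price 27, so it binds.
At p = 26: qd = 161 - 5·26 = 31 and qs = 7·26 - 163 = 19.
Only 19 units reach the market. On the demand curve, the marginal buyer's willingness to pay at q = 19 is (161 - 19)/5 = 28.4.

28.4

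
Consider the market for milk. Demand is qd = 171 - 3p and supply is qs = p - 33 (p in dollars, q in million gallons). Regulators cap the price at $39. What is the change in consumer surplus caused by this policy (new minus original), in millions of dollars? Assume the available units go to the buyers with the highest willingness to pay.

Without the control the market clears where 171 - 3p = p - 33, i.e. p* = 51 and q* = 18.
The ceiling of 39 is below the equilibrium price 51, so it binds.
At p = 39: qd = 171 - 3·39 = 54 and qs = 39 - 33 = 6.
Consumer surplus without the control is ½ · (57 - 51) · 18 = 54.
With the ceiling, 6 units are sold at 39 (assume they go to the highest-value buyers). The demand price at q = 6 is 55, so CS = ½ · [(57 - 39) + (55 - 39)] · 6 = 102.
Change in consumer surplus = 102 - 54 = 48.

48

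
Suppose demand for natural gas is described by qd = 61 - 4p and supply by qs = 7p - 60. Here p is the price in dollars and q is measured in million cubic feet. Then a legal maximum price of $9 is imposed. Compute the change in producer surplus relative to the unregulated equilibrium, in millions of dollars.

Setting quantity demanded equal to quantity supplied, 61 - 4p = 7p - 60, gives p* = 11 and q* = 17.
The ceiling of 9 is below the equilibrium price 11, so it binds.
At p = 9: qd = 61 - 4·9 = 25 and qs = 7·9 - 60 = 3.
Producer surplus without the control is ½ · (11 - 60/7) · 17 = 289/14.
With the ceiling, producers sell 3 units at 9, so PS = ½ · (9 - 60/7) · 3 = 9/14.
Change in producer surplus = 9/14 - 289/14 = -20.

-20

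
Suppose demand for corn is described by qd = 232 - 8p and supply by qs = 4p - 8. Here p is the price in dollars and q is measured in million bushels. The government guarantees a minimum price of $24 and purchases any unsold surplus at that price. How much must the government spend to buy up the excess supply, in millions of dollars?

Setting quantity demanded equal to quantity supplied, 232 - 8p = 4p - 8, gives p* = 20 and q* = 72.
The floor of 24 is above the equilibrium price 20, so it binds.
At p = 24: qd = 232 - 8·24 = 40 and qs = 4·24 - 8 = 88.
Surplus = qs - qd = 48.
Government expenditure = surplus × support price = 48 × 24 = 1152.

1152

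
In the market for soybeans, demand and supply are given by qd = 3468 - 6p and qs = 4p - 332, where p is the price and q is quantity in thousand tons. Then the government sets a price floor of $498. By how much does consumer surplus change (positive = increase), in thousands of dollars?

In a free market, 3468 - 6p = 4p - 332 gives the equilibrium p* = 380, q* = 1188.
Since 498 > 380, the floor is binding.
At p = 498: qd = 3468 - 6·498 = 480 and qs = 4·498 - 332 = 1660.
Consumer surplus without the control is ½ · (578 - 380) · 1188 = 117612.
With the floor, consumers buy 480 units at 498, so CS = ½ · (578 - 498) · 480 = 19200.
Change in consumer surplus = 19200 - 117612 = -98412.

-98412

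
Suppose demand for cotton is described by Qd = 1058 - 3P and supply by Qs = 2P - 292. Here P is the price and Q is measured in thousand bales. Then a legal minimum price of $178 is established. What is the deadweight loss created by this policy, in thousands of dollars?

Equilibrium: 1058 - 3P = 2P - 292, so 1350 = 5P and P* = 270, Q* = 248.
The floor of 178 is below the equilibrium price 270, so it is not binding; the market clears at P* = 270, Q* = 248.
Since the control does not bind, no trades are prevented and deadweight loss is zero.

0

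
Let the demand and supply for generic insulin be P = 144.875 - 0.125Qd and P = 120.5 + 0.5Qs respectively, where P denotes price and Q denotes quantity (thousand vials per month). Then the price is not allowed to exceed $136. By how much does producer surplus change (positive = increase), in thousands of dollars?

Rearranging demand gives Qd = 1159 - 8P; rearranging supply gives Qs = 2P - 241. Setting quantity demanded equal to quantity supplied, 1159 - 8P = 2P - 241, gives P* = 140 and Q* = 39.
The ceiling of 136 is below the equilibrium price 140, so it binds.
At P = 136: Qd = 1159 - 8·136 = 71 and Qs = 2·136 - 241 = 31.
Producer surplus without the control is ½ · (140 - 120.5) · 39 = 380.25.
With the ceiling, producers sell 31 units at 136, so PS = ½ · (136 - 120.5) · 31 = 240.25.
Change in producer surplus = 240.25 - 380.25 = -140.

-140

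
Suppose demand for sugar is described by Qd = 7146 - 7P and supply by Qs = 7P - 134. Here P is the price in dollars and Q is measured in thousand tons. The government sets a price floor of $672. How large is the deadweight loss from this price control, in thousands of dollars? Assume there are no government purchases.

161728

Equilibrium: 7146 - 7P = 7P - 134, so 7280 = 14P and P* = 520, Q* = 3506.
Since 672 > 520, the floor is binding.
At P = 672: Qd = 7146 - 7·672 = 2442 and Qs = 7·672 - 134 = 4570.
Quantity traded falls to 2442. At Q = 2442 the demand price is (7146 - 2442)/7 = 672 and the supply price is (134 + 2442)/7 = 368.
Deadweight loss = ½ · (672 - 368) · (3506 - 2442) = ½ · 304 · 1064 = 161728.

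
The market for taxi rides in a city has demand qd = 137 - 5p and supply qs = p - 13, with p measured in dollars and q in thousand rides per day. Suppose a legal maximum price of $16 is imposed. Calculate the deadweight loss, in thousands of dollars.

Equilibrium: 137 - 5p = p - 13, so 150 = 6p and p* = 25, q* = 12.
The ceiling of 16 is below the equilibrium price 25, so it binds.
At p = 16: qd = 137 - 5·16 = 57 and qs = 16 - 13 = 3.
Quantity traded falls to 3. At q = 3 the demand price is (137 - 3)/5 = 26.8 and the supply price is 13 + 3 = 16.
Deadweight loss = ½ · (26.8 - 16) · (12 - 3) = ½ · 10.8 · 9 = 48.6.

48.6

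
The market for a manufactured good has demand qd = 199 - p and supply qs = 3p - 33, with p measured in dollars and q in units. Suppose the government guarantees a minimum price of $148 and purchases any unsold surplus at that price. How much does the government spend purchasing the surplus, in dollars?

In a free market, 199 - p = 3p - 33 gives the equilibrium p* = 58, q* = 141.
Because the floor (148) lies above the market-clearing price, it is binding.
At p = 148: qd = 199 - 148 = 51 and qs = 3·148 - 33 = 411.
Surplus = qs - qd = 360.
Government expenditure = surplus × support price = 360 × 148 = 53280.

53280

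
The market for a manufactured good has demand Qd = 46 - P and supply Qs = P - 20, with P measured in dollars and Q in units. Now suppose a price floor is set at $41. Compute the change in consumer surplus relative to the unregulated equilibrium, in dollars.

-72

Setting quantity demanded equal to quantity supplied, 46 - P = P - 20, gives P* = 33 and Q* = 13.
The floor of 41 is above the equilibrium price 33, so it binds.
At P = 41: Qd = 46 - 41 = 5 and Qs = 41 - 20 = 21.
Consumer surplus without the control is ½ · (46 - 33) · 13 = 84.5.
With the floor, consumers buy 5 units at 41, so CS = ½ · (46 - 41) · 5 = 12.5.
Change in consumer surplus = 12.5 - 84.5 = -72.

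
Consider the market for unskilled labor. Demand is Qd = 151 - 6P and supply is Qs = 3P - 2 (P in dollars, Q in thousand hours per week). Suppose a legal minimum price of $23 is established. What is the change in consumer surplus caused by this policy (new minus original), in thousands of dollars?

-186

Equilibrium: 151 - 6P = 3P - 2, so 153 = 9P and P* = 17, Q* = 49.
The floor of 23 is above the equilibrium price 17, so it binds.
At P = 23: Qd = 151 - 6·23 = 13 and Qs = 3·23 - 2 = 67.
Consumer surplus without the control is ½ · (151/6 - 17) · 49 = 2401/12.
With the floor, consumers buy 13 units at 23, so CS = ½ · (151/6 - 23) · 13 = 169/12.
Change in consumer surplus = 169/12 - 2401/12 = -186.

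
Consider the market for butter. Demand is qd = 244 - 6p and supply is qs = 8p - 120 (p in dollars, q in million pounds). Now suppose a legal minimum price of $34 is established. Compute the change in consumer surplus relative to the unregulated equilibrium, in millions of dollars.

-512

Setting quantity demanded equal to quantity supplied, 244 - 6p = 8p - 120, gives p* = 26 and q* = 88.
The floor of 34 is above the equilibrium price 26, so it binds.
At p = 34: qd = 244 - 6·34 = 40 and qs = 8·34 - 120 = 152.
Consumer surplus without the control is ½ · (122/3 - 26) · 88 = 1936/3.
With the floor, consumers buy 40 units at 34, so CS = ½ · (122/3 - 34) · 40 = 400/3.
Change in consumer surplus = 400/3 - 1936/3 = -512.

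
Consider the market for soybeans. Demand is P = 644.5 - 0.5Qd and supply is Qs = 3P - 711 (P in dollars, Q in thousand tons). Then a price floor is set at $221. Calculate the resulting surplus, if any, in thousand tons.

Rearranging demand gives Qd = 1289 - 2P. In a free market, 1289 - 2P = 3P - 711 gives the equilibrium P* = 400, Q* = 489.
Since 221 is below P* = 400, the floor does not bind and the free-market outcome prevails.
Since the control does not bind, there is no surplus.

0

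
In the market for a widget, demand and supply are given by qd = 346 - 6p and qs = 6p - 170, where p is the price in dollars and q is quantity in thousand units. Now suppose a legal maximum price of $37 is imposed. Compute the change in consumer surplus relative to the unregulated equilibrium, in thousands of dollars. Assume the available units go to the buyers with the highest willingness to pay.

204

Equilibrium: 346 - 6p = 6p - 170, so 516 = 12p and p* = 43, q* = 88.
Because the ceiling (37) lies below the market-clearing price, it is binding.
At p = 37: qd = 346 - 6·37 = 124 and qs = 6·37 - 170 = 52.
Consumer surplus without the control is ½ · (173/3 - 43) · 88 = 1936/3.
With the ceiling, 52 units are sold at 37 (assume they go to the highest-value buyers). The demand price at q = 52 is 49, so CS = ½ · [(173/3 - 37) + (49 - 37)] · 52 = 2548/3.
Change in consumer surplus = 2548/3 - 1936/3 = 204.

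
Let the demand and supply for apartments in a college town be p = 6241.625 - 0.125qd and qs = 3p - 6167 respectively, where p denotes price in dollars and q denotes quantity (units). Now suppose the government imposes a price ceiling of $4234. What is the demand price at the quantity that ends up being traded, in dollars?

5424.75

Rearranging demand gives qd = 49933 - 8p. Setting quantity demanded equal to quantity supplied, 49933 - 8p = 3p - 6167, gives p* = 5100 and q* = 9133.
Since 4234 < 5100, the ceiling is binding.
At p = 4234: qd = 49933 - 8·4234 = 16061 and qs = 3·4234 - 6167 = 6535.
Only 6535 units reach the market. On the demand curve, the marginal buyer's willingness to pay at q = 6535 is (49933 - 6535)/8 = 5424.75.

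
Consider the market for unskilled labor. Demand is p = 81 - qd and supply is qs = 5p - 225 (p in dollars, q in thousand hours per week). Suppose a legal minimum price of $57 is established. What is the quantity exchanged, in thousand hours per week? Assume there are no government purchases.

Rearranging demand gives qd = 81 - p. Setting quantity demanded equal to quantity supplied, 81 - p = 5p - 225, gives p* = 51 and q* = 30.
Because the floor (57) lies above the market-clearing price, it is binding.
At p = 57: qd = 81 - 57 = 24 and qs = 5·57 - 225 = 60.
The quantity actually transacted is the short side, demand: 24.

24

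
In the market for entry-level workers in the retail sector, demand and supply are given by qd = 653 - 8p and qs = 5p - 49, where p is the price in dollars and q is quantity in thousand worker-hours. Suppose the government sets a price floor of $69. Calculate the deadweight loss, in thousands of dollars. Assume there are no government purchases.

2340

Without the control the market clears where 653 - 8p = 5p - 49, i.e. p* = 54 and q* = 221.
Since 69 > 54, the floor is binding.
At p = 69: qd = 653 - 8·69 = 101 and qs = 5·69 - 49 = 296.
Quantity traded falls to 101. At q = 101 the demand price is (653 - 101)/8 = 69 and the supply price is (49 + 101)/5 = 30.
Deadweight loss = ½ · (69 - 30) · (221 - 101) = ½ · 39 · 120 = 2340.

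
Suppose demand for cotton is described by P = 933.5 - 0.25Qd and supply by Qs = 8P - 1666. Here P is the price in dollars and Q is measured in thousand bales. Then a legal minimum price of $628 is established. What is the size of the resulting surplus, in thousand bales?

Rearranging demand gives Qd = 3734 - 4P. In a free market, 3734 - 4P = 8P - 1666 gives the equilibrium P* = 450, Q* = 1934.
The floor of 628 is above the equilibrium price 450, so it binds.
At P = 628: Qd = 3734 - 4·628 = 1222 and Qs = 8·628 - 1666 = 3358.
Surplus = Qs - Qd = 3358 - 1222 = 2136.

2136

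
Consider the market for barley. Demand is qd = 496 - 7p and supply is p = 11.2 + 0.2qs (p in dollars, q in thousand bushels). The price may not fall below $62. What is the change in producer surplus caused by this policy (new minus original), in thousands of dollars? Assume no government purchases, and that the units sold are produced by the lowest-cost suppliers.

-262.4

Rearranging supply gives qs = 5p - 56. Equilibrium: 496 - 7p = 5p - 56, so 552 = 12p and p* = 46, q* = 174.
The floor of 62 is above the equilibrium price 46, so it binds.
At p = 62: qd = 496 - 7·62 = 62 and qs = 5·62 - 56 = 254.
Producer surplus without the control is ½ · (46 - 11.2) · 174 = 3027.6.
With the floor, 62 units are sold at 62. The supply price at q = 62 is 23.6, so PS = ½ · [(62 - 11.2) + (62 - 23.6)] · 62 = 2765.2.
Change in producer surplus = 2765.2 - 3027.6 = -262.4.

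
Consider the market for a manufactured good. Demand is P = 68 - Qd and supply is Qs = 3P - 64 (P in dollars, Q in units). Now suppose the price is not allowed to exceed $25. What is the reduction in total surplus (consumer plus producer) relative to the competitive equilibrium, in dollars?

384

Rearranging demand gives Qd = 68 - P. Setting quantity demanded equal to quantity supplied, 68 - P = 3P - 64, gives P* = 33 and Q* = 35.
Since 25 < 33, the ceiling is binding.
At P = 25: Qd = 68 - 25 = 43 and Qs = 3·25 - 64 = 11.
Quantity traded falls to 11. At Q = 11 the demand price is 68 - 11 = 57 and the supply price is (64 + 11)/3 = 25.
Deadweight loss = ½ · (57 - 25) · (35 - 11) = ½ · 32 · 24 = 384.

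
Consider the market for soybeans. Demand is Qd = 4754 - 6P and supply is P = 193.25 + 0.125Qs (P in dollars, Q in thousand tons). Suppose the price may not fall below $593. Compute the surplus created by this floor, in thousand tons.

Rearranging supply gives Qs = 8P - 1546. In a free market, 4754 - 6P = 8P - 1546 gives the equilibrium P* = 450, Q* = 2054.
The floor of 593 is above the equilibrium price 450, so it binds.
At P = 593: Qd = 4754 - 6·593 = 1196 and Qs = 8·593 - 1546 = 3198.
Surplus = Qs - Qd = 3198 - 1196 = 2002.

2002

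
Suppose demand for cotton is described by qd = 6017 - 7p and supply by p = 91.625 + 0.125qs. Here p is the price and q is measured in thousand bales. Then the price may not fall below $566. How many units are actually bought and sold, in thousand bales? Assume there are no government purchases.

Rearranging supply gives qs = 8p - 733. Setting quantity demanded equal to quantity supplied, 6017 - 7p = 8p - 733, gives p* = 450 and q* = 2867.
The floor of 566 is above the equilibrium price 450, so it binds.
At p = 566: qd = 6017 - 7·566 = 2055 and qs = 8·566 - 733 = 3795.
The quantity actually transacted is the short side, demand: 2055.

2055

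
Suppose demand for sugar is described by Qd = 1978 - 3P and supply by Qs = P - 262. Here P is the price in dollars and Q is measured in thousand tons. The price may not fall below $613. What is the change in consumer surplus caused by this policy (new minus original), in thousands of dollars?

-11580.5

In a free market, 1978 - 3P = P - 262 gives the equilibrium P* = 560, Q* = 298.
Since 613 > 560, the floor is binding.
At P = 613: Qd = 1978 - 3·613 = 139 and Qs = 613 - 262 = 351.
Consumer surplus without the control is ½ · (1978/3 - 560) · 298 = 44402/3.
With the floor, consumers buy 139 units at 613, so CS = ½ · (1978/3 - 613) · 139 = 19321/6.
Change in consumer surplus = 19321/6 - 44402/3 = -11580.5.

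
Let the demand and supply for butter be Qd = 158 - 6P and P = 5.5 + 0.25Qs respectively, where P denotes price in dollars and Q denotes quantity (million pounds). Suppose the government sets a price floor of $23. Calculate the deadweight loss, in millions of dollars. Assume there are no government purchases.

187.5

Rearranging supply gives Qs = 4P - 22. Without the control the market clears where 158 - 6P = 4P - 22, i.e. P* = 18 and Q* = 50.
The floor of 23 is above the equilibrium price 18, so it binds.
At P = 23: Qd = 158 - 6·23 = 20 and Qs = 4·23 - 22 = 70.
Quantity traded falls to 20. At Q = 20 the demand price is (158 - 20)/6 = 23 and the supply price is (22 + 20)/4 = 10.5.
Deadweight loss = ½ · (23 - 10.5) · (50 - 20) = ½ · 12.5 · 30 = 187.5.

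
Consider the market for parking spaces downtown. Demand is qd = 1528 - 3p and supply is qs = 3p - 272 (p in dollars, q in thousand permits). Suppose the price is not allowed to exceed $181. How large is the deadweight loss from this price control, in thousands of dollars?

42483

Equilibrium: 1528 - 3p = 3p - 272, so 1800 = 6p and p* = 300, q* = 628.
Because the ceiling (181) lies below the market-clearing price, it is binding.
At p = 181: qd = 1528 - 3·181 = 985 and qs = 3·181 - 272 = 271.
Quantity traded falls to 271. At q = 271 the demand price is (1528 - 271)/3 = 419 and the supply price is (272 + 271)/3 = 181.
Deadweight loss = ½ · (419 - 181) · (628 - 271) = ½ · 238 · 357 = 42483.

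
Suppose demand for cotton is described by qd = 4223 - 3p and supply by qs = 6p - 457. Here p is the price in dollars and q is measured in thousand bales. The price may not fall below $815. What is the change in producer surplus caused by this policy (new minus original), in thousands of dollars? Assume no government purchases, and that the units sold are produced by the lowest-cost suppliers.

459241.25

Equilibrium: 4223 - 3p = 6p - 457, so 4680 = 9p and p* = 520, q* = 2663.
Since 815 > 520, the floor is binding.
At p = 815: qd = 4223 - 3·815 = 1778 and qs = 6·815 - 457 = 4433.
Producer surplus without the control is ½ · (520 - 457/6) · 2663 = 7091569/12.
With the floor, 1778 units are sold at 815. The supply price at q = 1778 is 372.5, so PS = ½ · [(815 - 457/6) + (815 - 372.5)] · 1778 = 3150616/3.
Change in producer surplus = 3150616/3 - 7091569/12 = 459241.25.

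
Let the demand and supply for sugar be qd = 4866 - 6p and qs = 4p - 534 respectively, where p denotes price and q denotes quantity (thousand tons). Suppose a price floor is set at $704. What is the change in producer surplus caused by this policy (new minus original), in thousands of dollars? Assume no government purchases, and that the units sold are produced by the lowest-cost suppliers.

Equilibrium: 4866 - 6p = 4p - 534, so 5400 = 10p and p* = 540, q* = 1626.
Because the floor (704) lies above the market-clearing price, it is binding.
At p = 704: qd = 4866 - 6·704 = 642 and qs = 4·704 - 534 = 2282.
Producer surplus without the control is ½ · (540 - 133.5) · 1626 = 330484.5.
With the floor, 642 units are sold at 704. The supply price at q = 642 is 294, so PS = ½ · [(704 - 133.5) + (704 - 294)] · 642 = 314740.5.
Change in producer surplus = 314740.5 - 330484.5 = -15744.

-15744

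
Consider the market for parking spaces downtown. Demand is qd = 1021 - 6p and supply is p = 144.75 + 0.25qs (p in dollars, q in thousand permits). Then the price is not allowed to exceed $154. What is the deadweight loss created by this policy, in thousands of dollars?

120

Rearranging supply gives qs = 4p - 579. In a free market, 1021 - 6p = 4p - 579 gives the equilibrium p* = 160, q* = 61.
Since 154 < 160, the ceiling is binding.
At p = 154: qd = 1021 - 6·154 = 97 and qs = 4·154 - 579 = 37.
Quantity traded falls to 37. At q = 37 the demand price is (1021 - 37)/6 = 164 and the supply price is (579 + 37)/4 = 154.
Deadweight loss = ½ · (164 - 154) · (61 - 37) = ½ · 10 · 24 = 120.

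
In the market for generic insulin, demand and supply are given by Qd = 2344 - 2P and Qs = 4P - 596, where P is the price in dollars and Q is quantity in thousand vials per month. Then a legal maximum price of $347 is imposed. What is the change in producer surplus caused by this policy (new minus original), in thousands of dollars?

Equilibrium: 2344 - 2P = 4P - 596, so 2940 = 6P and P* = 490, Q* = 1364.
The ceiling of 347 is below the equilibrium price 490, so it binds.
At P = 347: Qd = 2344 - 2·347 = 1650 and Qs = 4·347 - 596 = 792.
Producer surplus without the control is ½ · (490 - 149) · 1364 = 232562.
With the ceiling, producers sell 792 units at 347, so PS = ½ · (347 - 149) · 792 = 78408.
Change in producer surplus = 78408 - 232562 = -154154.

-154154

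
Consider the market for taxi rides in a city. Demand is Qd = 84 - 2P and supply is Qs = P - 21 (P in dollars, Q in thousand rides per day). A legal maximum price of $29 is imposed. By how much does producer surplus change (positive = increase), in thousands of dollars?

Setting quantity demanded equal to quantity supplied, 84 - 2P = P - 21, gives P* = 35 and Q* = 14.
Since 29 < 35, the ceiling is binding.
At P = 29: Qd = 84 - 2·29 = 26 and Qs = 29 - 21 = 8.
Producer surplus without the control is ½ · (35 - 21) · 14 = 98.
With the ceiling, producers sell 8 units at 29, so PS = ½ · (29 - 21) · 8 = 32.
Change in producer surplus = 32 - 98 = -66.

-66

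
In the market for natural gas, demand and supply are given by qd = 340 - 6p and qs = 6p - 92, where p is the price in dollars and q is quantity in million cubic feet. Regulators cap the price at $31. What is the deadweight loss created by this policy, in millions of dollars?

Equilibrium: 340 - 6p = 6p - 92, so 432 = 12p and p* = 36, q* = 124.
Because the ceiling (31) lies below the market-clearing price, it is binding.
At p = 31: qd = 340 - 6·31 = 154 and qs = 6·31 - 92 = 94.
Quantity traded falls to 94. At q = 94 the demand price is (340 - 94)/6 = 41 and the supply price is (92 + 94)/6 = 31.
Deadweight loss = ½ · (41 - 31) · (124 - 94) = ½ · 10 · 30 = 150.

150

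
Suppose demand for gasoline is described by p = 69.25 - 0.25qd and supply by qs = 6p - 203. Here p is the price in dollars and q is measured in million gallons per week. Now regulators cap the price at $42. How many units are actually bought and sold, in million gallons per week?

Rearranging demand gives qd = 277 - 4p. In a free market, 277 - 4p = 6p - 203 gives the equilibrium p* = 48, q* = 85.
The ceiling of 42 is below the equilibrium price 48, so it binds.
At p = 42: qd = 277 - 4·42 = 109 and qs = 6·42 - 203 = 49.
The quantity actually transacted is the short side, supply: 49.

49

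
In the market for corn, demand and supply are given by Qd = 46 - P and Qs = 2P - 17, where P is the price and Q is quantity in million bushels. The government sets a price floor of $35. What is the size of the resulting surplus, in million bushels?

42

Setting quantity demanded equal to quantity supplied, 46 - P = 2P - 17, gives P* = 21 and Q* = 25.
Because the floor (35) lies above the market-clearing price, it is binding.
At P = 35: Qd = 46 - 35 = 11 and Qs = 2·35 - 17 = 53.
Surplus = Qs - Qd = 53 - 11 = 42.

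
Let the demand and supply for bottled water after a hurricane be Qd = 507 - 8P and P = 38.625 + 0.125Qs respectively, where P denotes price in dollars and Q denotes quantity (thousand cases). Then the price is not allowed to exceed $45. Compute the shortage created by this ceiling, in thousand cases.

Rearranging supply gives Qs = 8P - 309. Setting quantity demanded equal to quantity supplied, 507 - 8P = 8P - 309, gives P* = 51 and Q* = 99.
The ceiling of 45 is below the equilibrium price 51, so it binds.
At P = 45: Qd = 507 - 8·45 = 147 and Qs = 8·45 - 309 = 51.
Shortage = Qd - Qs = 147 - 51 = 96.

96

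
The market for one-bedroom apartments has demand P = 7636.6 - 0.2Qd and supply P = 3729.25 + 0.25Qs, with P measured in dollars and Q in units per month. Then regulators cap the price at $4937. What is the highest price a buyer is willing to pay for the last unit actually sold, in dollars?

Rearranging demand gives Qd = 38183 - 5P; rearranging supply gives Qs = 4P - 14917. Equilibrium: 38183 - 5P = 4P - 14917, so 53100 = 9P and P* = 5900, Q* = 8683.
The ceiling of 4937 is below the equilibrium price 5900, so it binds.
At P = 4937: Qd = 38183 - 5·4937 = 13498 and Qs = 4·4937 - 14917 = 4831.
Only 4831 units reach the market. On the demand curve, the marginal buyer's willingness to pay at Q = 4831 is (38183 - 4831)/5 = 6670.4.

6670.4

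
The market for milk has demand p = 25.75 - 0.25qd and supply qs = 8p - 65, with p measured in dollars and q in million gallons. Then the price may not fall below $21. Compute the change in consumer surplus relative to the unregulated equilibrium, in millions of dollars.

Rearranging demand gives qd = 103 - 4p. Setting quantity demanded equal to quantity supplied, 103 - 4p = 8p - 65, gives p* = 14 and q* = 47.
The floor of 21 is above the equilibrium price 14, so it binds.
At p = 21: qd = 103 - 4·21 = 19 and qs = 8·21 - 65 = 103.
Consumer surplus without the control is ½ · (25.75 - 14) · 47 = 276.125.
With the floor, consumers buy 19 units at 21, so CS = ½ · (25.75 - 21) · 19 = 45.125.
Change in consumer surplus = 45.125 - 276.125 = -231.

-231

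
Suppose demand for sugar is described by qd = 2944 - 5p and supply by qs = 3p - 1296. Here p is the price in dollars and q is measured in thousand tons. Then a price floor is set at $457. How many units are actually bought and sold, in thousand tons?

294

Without the control the market clears where 2944 - 5p = 3p - 1296, i.e. p* = 530 and q* = 294.
Since 457 is below p* = 530, the floor does not bind and the free-market outcome prevails.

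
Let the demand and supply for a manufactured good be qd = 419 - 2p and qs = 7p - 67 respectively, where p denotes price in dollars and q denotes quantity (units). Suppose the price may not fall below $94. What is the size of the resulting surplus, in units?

Without the control the market clears where 419 - 2p = 7p - 67, i.e. p* = 54 and q* = 311.
The floor of 94 is above the equilibrium price 54, so it binds.
At p = 94: qd = 419 - 2·94 = 231 and qs = 7·94 - 67 = 591.
Surplus = qs - qd = 591 - 231 = 360.

360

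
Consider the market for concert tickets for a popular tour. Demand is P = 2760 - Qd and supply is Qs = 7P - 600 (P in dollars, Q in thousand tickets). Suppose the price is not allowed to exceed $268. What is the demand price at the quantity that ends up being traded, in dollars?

1484

Rearranging demand gives Qd = 2760 - P. Setting quantity demanded equal to quantity supplied, 2760 - P = 7P - 600, gives P* = 420 and Q* = 2340.
The ceiling of 268 is below the equilibrium price 420, so it binds.
At P = 268: Qd = 2760 - 268 = 2492 and Qs = 7·268 - 600 = 1276.
Only 1276 units reach the market. On the demand curve, the marginal buyer's willingness to pay at Q = 1276 is (2760 - 1276) = 1484.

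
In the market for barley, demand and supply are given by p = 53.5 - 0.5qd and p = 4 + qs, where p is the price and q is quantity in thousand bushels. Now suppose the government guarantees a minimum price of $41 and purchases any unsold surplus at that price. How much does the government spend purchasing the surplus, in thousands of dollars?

492

Rearranging demand gives qd = 107 - 2p; rearranging supply gives qs = p - 4. In a free market, 107 - 2p = p - 4 gives the equilibrium p* = 37, q* = 33.
The floor of 41 is above the equilibrium price 37, so it binds.
At p = 41: qd = 107 - 2·41 = 25 and qs = 41 - 4 = 37.
Surplus = qs - qd = 12.
Government expenditure = surplus × support price = 12 × 41 = 492.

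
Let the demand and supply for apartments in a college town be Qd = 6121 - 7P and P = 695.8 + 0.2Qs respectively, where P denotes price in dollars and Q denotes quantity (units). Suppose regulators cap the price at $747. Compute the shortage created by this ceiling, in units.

Rearranging supply gives Qs = 5P - 3479. Equilibrium: 6121 - 7P = 5P - 3479, so 9600 = 12P and P* = 800, Q* = 521.
Since 747 < 800, the ceiling is binding.
At P = 747: Qd = 6121 - 7·747 = 892 and Qs = 5·747 - 3479 = 256.
Shortage = Qd - Qs = 892 - 256 = 636.

636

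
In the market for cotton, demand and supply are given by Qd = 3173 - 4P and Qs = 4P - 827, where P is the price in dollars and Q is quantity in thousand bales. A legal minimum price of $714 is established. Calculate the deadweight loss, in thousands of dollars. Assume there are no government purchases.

183184

Without the control the market clears where 3173 - 4P = 4P - 827, i.e. P* = 500 and Q* = 1173.
Because the floor (714) lies above the market-clearing price, it is binding.
At P = 714: Qd = 3173 - 4·714 = 317 and Qs = 4·714 - 827 = 2029.
Quantity traded falls to 317. At Q = 317 the demand price is (3173 - 317)/4 = 714 and the supply price is (827 + 317)/4 = 286.
Deadweight loss = ½ · (714 - 286) · (1173 - 317) = ½ · 428 · 856 = 183184.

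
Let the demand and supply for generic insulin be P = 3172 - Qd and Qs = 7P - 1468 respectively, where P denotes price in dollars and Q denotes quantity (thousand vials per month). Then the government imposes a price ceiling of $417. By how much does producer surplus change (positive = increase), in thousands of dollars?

Rearranging demand gives Qd = 3172 - P. Setting quantity demanded equal to quantity supplied, 3172 - P = 7P - 1468, gives P* = 580 and Q* = 2592.
Because the ceiling (417) lies below the market-clearing price, it is binding.
At P = 417: Qd = 3172 - 417 = 2755 and Qs = 7·417 - 1468 = 1451.
Producer surplus without the control is ½ · (580 - 1468/7) · 2592 = 3359232/7.
With the ceiling, producers sell 1451 units at 417, so PS = ½ · (417 - 1468/7) · 1451 = 2105401/14.
Change in producer surplus = 2105401/14 - 3359232/7 = -329504.5.

-329504.5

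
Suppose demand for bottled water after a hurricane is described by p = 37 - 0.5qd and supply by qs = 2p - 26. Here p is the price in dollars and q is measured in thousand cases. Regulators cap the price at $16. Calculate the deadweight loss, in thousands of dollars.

162

Rearranging demand gives qd = 74 - 2p. Setting quantity demanded equal to quantity supplied, 74 - 2p = 2p - 26, gives p* = 25 and q* = 24.
Because the ceiling (16) lies below the market-clearing price, it is binding.
At p = 16: qd = 74 - 2·16 = 42 and qs = 2·16 - 26 = 6.
Quantity traded falls to 6. At q = 6 the demand price is (74 - 6)/2 = 34 and the supply price is (26 + 6)/2 = 16.
Deadweight loss = ½ · (34 - 16) · (24 - 6) = ½ · 18 · 18 = 162.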